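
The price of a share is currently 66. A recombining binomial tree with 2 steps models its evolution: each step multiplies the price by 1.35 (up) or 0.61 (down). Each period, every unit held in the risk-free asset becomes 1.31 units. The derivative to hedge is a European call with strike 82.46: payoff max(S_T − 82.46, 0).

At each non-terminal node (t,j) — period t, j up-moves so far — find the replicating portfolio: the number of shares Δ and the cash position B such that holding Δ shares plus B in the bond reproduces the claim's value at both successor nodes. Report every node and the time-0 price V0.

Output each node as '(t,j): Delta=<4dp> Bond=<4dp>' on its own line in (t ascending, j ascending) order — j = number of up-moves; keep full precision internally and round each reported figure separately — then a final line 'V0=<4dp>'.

No-arbitrage ⇒ martingale measure with p* = (R−d)/(u−d) = 0.9459.
Terminal values V(2,·): V(2,0)=0.0000, V(2,1)=0.0000, V(2,2)=37.8250
(1,0): S=40.2600. Δ = (V_up−V_dn)/(S_up−S_dn) = (0.0000−0.0000)/(54.3510−24.5586) = 0.0000. V = [p*·0.0000 + (1−p*)·0.0000]/1.31 = 0.0000. B = V − Δ·S = 0.0000.
(1,1): S=89.1000. Δ = (V_up−V_dn)/(S_up−S_dn) = (37.8250−0.0000)/(120.2850−54.3510) = 0.5737. V = [p*·37.8250 + (1−p*)·0.0000]/1.31 = 27.3133. B = V − Δ·S = -23.8016.
(0,0): S=66.0000. Δ = (V_up−V_dn)/(S_up−S_dn) = (27.3133−0.0000)/(89.1000−40.2600) = 0.5592. V = [p*·27.3133 + (1−p*)·0.0000]/1.31 = 19.7228. B = V − Δ·S = -17.1870.
Root portfolio cost Δ·66+B reproduces V0=19.7228.

(0,0): Delta=0.5592 Bond=-17.1870
(1,0): Delta=0.0000 Bond=0.0000
(1,1): Delta=0.5737 Bond=-23.8016
V0=19.7228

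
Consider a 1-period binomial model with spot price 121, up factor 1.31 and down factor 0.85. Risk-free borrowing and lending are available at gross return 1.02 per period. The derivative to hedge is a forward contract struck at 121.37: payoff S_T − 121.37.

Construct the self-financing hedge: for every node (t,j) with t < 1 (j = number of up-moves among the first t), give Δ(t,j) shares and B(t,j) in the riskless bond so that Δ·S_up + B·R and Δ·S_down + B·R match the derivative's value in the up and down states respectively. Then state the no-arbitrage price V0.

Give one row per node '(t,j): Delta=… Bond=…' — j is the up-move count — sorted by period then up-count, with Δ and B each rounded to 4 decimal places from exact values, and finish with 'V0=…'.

(0,0): Delta=1.0000 Bond=-118.9902
V0=2.0098

Since d<R<u, set p* = (R−d)/(u−d) = 0.3696; price each node as the discounted p*-expectation of its children.
Terminal values V(1,·): V(1,0)=-18.5200, V(1,1)=37.1400
Node (0,0) S=121.0000: V=(p*·37.1400+(1−p*)·-18.5200)/1.02=2.0098; Δ=(37.1400−-18.5200)/(158.5100−102.8500)=1.0000; B=V−Δ·S=-118.9902
Check: Δ(0,0)·S0 + B(0,0) = 2.0098 = V0.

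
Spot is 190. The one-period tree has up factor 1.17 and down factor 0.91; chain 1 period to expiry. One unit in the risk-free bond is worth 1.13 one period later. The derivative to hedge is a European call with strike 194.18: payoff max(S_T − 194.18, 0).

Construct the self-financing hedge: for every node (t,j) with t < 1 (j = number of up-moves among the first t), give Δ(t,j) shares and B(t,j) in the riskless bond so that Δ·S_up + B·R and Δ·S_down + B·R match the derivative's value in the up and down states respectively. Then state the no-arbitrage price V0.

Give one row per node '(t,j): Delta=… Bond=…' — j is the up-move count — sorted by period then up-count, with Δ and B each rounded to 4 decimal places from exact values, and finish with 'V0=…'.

The replicating-portfolio and risk-neutral prices coincide; use p* = (1.13−0.91)/(1.17−0.91) = 0.8462 for the latter.
Payoff layer (t=1): V(1,0)=0.0000, V(1,1)=28.1200
Node (0,0) S=190.0000: V=(p*·28.1200+(1−p*)·0.0000)/1.13=21.0565; Δ=(28.1200−0.0000)/(222.3000−172.9000)=0.5692; B=V−Δ·S=-87.0973
The time-0 hedge costs 21.0565, which is the no-arbitrage price.

(0,0): Delta=0.5692 Bond=-87.0973
V0=21.0565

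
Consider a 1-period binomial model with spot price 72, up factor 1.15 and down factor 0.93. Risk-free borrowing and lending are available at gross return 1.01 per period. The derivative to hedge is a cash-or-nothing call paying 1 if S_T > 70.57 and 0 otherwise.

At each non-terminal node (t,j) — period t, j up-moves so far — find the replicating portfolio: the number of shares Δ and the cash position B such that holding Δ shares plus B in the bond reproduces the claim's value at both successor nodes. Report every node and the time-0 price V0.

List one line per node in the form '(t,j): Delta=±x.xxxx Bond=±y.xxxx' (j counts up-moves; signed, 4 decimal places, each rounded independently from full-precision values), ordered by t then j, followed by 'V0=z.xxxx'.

Risk-neutral probability p* = (R−d)/(u−d) = (1.01−0.93)/(1.15−0.93) = 0.3636.
Terminal payoffs: V(1,0)=0.0000, V(1,1)=1.0000
  t=0,j=0: stock 72.0000 → up 82.8000 (V=1.0000), down 66.9600 (V=0.0000). Price 0.3600; hedge Δ=0.0631, bond B=-4.1854.
Self-financing check: at every node Δ·S+B equals the discounted successor values.

(0,0): Delta=0.0631 Bond=-4.1854
V0=0.3600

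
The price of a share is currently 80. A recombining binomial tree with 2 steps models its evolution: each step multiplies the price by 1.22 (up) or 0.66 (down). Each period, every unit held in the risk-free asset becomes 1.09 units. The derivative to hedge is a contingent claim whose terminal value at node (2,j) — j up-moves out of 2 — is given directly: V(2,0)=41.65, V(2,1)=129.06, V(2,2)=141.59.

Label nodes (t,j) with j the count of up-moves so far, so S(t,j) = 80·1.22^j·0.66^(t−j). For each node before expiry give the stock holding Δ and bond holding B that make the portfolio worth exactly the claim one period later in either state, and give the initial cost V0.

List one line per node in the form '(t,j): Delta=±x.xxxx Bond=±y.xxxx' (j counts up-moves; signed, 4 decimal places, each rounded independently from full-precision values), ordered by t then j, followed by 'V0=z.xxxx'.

Since d<R<u, set p* = (R−d)/(u−d) = 0.7679; price each node as the discounted p*-expectation of its children.
Terminal payoffs: V(2,0)=41.6500, V(2,1)=129.0600, V(2,2)=141.5900
  t=1,j=0: stock 52.8000 → up 64.4160 (V=129.0600), down 34.8480 (V=41.6500). Price 99.7875; hedge Δ=2.9562, bond B=-56.3018.
  t=1,j=1: stock 97.6000 → up 119.0720 (V=141.5900), down 64.4160 (V=129.0600). Price 127.2305; hedge Δ=0.2293, bond B=104.8555.
  t=0,j=0: stock 80.0000 → up 97.6000 (V=127.2305), down 52.8000 (V=99.7875). Price 110.8806; hedge Δ=0.6126, bond B=61.8752.
Root portfolio cost Δ·80+B reproduces V0=110.8806.

(0,0): Delta=0.6126 Bond=61.8752
(1,0): Delta=2.9562 Bond=-56.3018
(1,1): Delta=0.2293 Bond=104.8555
V0=110.8806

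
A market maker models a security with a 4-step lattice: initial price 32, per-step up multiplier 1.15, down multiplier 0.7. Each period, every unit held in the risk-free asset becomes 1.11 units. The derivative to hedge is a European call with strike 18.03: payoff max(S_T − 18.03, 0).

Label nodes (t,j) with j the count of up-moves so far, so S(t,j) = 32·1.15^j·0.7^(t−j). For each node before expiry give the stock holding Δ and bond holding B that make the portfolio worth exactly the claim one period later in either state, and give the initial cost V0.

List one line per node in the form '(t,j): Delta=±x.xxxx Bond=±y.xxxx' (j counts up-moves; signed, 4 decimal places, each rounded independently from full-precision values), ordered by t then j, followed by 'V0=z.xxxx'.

(0,0): Delta=0.9939 Bond=-11.6720
(1,0): Delta=0.9263 Bond=-11.4425
(1,1): Delta=0.9979 Bond=-13.1035
(2,0): Delta=0.3149 Bond=-3.1136
(2,1): Delta=0.9626 Bond=-13.6366
(2,2): Delta=1.0000 Bond=-14.6336
(3,0): Delta=0.0000 Bond=0.0000
(3,1): Delta=0.3336 Bond=-3.7933
(3,2): Delta=1.0000 Bond=-16.2432
(3,3): Delta=1.0000 Bond=-16.2432
V0=20.1326

No-arbitrage ⇒ martingale measure with p* = (R−d)/(u−d) = 0.9111.
At expiry t=4: V(4,0)=0.0000, V(4,1)=0.0000, V(4,2)=2.7068, V(4,3)=16.0376, V(4,4)=37.9382
(3,0): S=10.9760. Δ = (V_up−V_dn)/(S_up−S_dn) = (0.0000−0.0000)/(12.6224−7.6832) = 0.0000. V = [p*·0.0000 + (1−p*)·0.0000]/1.11 = 0.0000. B = V − Δ·S = 0.0000.
(3,1): S=18.0320. Δ = (V_up−V_dn)/(S_up−S_dn) = (2.7068−0.0000)/(20.7368−12.6224) = 0.3336. V = [p*·2.7068 + (1−p*)·0.0000]/1.11 = 2.2218. B = V − Δ·S = -3.7933.
(3,2): S=29.6240. Δ = (V_up−V_dn)/(S_up−S_dn) = (16.0376−2.7068)/(34.0676−20.7368) = 1.0000. V = [p*·16.0376 + (1−p*)·2.7068]/1.11 = 13.3808. B = V − Δ·S = -16.2432.
(3,3): S=48.6680. Δ = (V_up−V_dn)/(S_up−S_dn) = (37.9382−16.0376)/(55.9682−34.0676) = 1.0000. V = [p*·37.9382 + (1−p*)·16.0376]/1.11 = 32.4248. B = V − Δ·S = -16.2432.
(2,0): S=15.6800. Δ = (V_up−V_dn)/(S_up−S_dn) = (2.2218−0.0000)/(18.0320−10.9760) = 0.3149. V = [p*·2.2218 + (1−p*)·0.0000]/1.11 = 1.8237. B = V − Δ·S = -3.1136.
(2,1): S=25.7600. Δ = (V_up−V_dn)/(S_up−S_dn) = (13.3808−2.2218)/(29.6240−18.0320) = 0.9626. V = [p*·13.3808 + (1−p*)·2.2218]/1.11 = 11.1611. B = V − Δ·S = -13.6366.
(2,2): S=42.3200. Δ = (V_up−V_dn)/(S_up−S_dn) = (32.4248−13.3808)/(48.6680−29.6240) = 1.0000. V = [p*·32.4248 + (1−p*)·13.3808]/1.11 = 27.6864. B = V − Δ·S = -14.6336.
(1,0): S=22.4000. Δ = (V_up−V_dn)/(S_up−S_dn) = (11.1611−1.8237)/(25.7600−15.6800) = 0.9263. V = [p*·11.1611 + (1−p*)·1.8237]/1.11 = 9.3073. B = V − Δ·S = -11.4425.
(1,1): S=36.8000. Δ = (V_up−V_dn)/(S_up−S_dn) = (27.6864−11.1611)/(42.3200−25.7600) = 0.9979. V = [p*·27.6864 + (1−p*)·11.1611]/1.11 = 23.6194. B = V − Δ·S = -13.1035.
(0,0): S=32.0000. Δ = (V_up−V_dn)/(S_up−S_dn) = (23.6194−9.3073)/(36.8000−22.4000) = 0.9939. V = [p*·23.6194 + (1−p*)·9.3073]/1.11 = 20.1326. B = V − Δ·S = -11.6720.
Self-financing check: at every node Δ·S+B equals the discounted successor values.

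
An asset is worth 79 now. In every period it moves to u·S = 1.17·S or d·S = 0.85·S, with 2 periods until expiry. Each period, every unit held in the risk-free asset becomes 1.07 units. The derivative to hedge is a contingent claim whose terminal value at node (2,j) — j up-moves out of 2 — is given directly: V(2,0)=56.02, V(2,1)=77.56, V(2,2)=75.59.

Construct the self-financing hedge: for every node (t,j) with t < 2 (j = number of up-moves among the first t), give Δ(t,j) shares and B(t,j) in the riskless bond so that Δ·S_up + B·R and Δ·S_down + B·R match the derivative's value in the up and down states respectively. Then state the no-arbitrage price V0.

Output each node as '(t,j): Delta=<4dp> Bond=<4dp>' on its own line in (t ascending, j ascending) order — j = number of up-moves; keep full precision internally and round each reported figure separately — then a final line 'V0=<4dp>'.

The replicating-portfolio and risk-neutral prices coincide; use p* = (1.07−0.85)/(1.17−0.85) = 0.6875 for the latter.
Terminal payoffs: V(2,0)=56.0200, V(2,1)=77.5600, V(2,2)=75.5900
  t=1,j=0: stock 67.1500 → up 78.5655 (V=77.5600), down 57.0775 (V=56.0200). Price 66.1951; hedge Δ=1.0024, bond B=-1.1174.
  t=1,j=1: stock 92.4300 → up 108.1431 (V=75.5900), down 78.5655 (V=77.5600). Price 71.2202; hedge Δ=-0.0666, bond B=77.3765.
  t=0,j=0: stock 79.0000 → up 92.4300 (V=71.2202), down 67.1500 (V=66.1951). Price 65.0933; hedge Δ=0.1988, bond B=49.3898.
Check: Δ(0,0)·S0 + B(0,0) = 65.0933 = V0.

(0,0): Delta=0.1988 Bond=49.3898
(1,0): Delta=1.0024 Bond=-1.1174
(1,1): Delta=-0.0666 Bond=77.3765
V0=65.0933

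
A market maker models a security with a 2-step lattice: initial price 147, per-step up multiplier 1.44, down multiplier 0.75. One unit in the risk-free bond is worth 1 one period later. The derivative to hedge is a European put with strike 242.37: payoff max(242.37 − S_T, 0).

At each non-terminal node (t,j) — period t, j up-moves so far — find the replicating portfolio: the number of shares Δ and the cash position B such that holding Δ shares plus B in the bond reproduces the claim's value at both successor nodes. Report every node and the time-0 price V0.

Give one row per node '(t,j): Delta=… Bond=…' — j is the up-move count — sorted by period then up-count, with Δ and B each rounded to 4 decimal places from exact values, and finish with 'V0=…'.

(0,0): Delta=-0.7769 Bond=217.7760
(1,0): Delta=-1.0000 Bond=242.3700
(1,1): Delta=-0.5724 Bond=174.4904
V0=103.5680

Under the risk-neutral measure, an up-move has probability p* = (R−d)/(u−d) = 0.3623 and values discount at R = 1.
Terminal values V(2,·): V(2,0)=159.6825, V(2,1)=83.6100, V(2,2)=0.0000
  t=1,j=0: stock 110.2500 → up 158.7600 (V=83.6100), down 82.6875 (V=159.6825). Price 132.1200; hedge Δ=-1.0000, bond B=242.3700.
  t=1,j=1: stock 211.6800 → up 304.8192 (V=0.0000), down 158.7600 (V=83.6100). Price 53.3165; hedge Δ=-0.5724, bond B=174.4904.
  t=0,j=0: stock 147.0000 → up 211.6800 (V=53.3165), down 110.2500 (V=132.1200). Price 103.5680; hedge Δ=-0.7769, bond B=217.7760.
The time-0 hedge costs 103.5680, which is the no-arbitrage price.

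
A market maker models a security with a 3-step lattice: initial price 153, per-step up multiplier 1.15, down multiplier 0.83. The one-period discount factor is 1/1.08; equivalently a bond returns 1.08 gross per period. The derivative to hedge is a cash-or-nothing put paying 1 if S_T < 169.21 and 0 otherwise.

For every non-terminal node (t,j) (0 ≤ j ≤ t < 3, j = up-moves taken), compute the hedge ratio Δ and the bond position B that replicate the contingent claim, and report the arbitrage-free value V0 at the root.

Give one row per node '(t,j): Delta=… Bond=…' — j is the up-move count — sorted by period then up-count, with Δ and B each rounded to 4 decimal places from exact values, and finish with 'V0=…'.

Since d<R<u, set p* = (R−d)/(u−d) = 0.7813; price each node as the discounted p*-expectation of its children.
At expiry t=3: V(3,0)=1.0000, V(3,1)=1.0000, V(3,2)=1.0000, V(3,3)=0.0000
  t=2,j=0: stock 105.4017 → up 121.2120 (V=1.0000), down 87.4834 (V=1.0000). Price 0.9259; hedge Δ=0.0000, bond B=0.9259.
  t=2,j=1: stock 146.0385 → up 167.9443 (V=1.0000), down 121.2120 (V=1.0000). Price 0.9259; hedge Δ=0.0000, bond B=0.9259.
  t=2,j=2: stock 202.3425 → up 232.6939 (V=0.0000), down 167.9443 (V=1.0000). Price 0.2025; hedge Δ=-0.0154, bond B=3.3275.
  t=1,j=0: stock 126.9900 → up 146.0385 (V=0.9259), down 105.4017 (V=0.9259). Price 0.8573; hedge Δ=0.0000, bond B=0.8573.
  t=1,j=1: stock 175.9500 → up 202.3425 (V=0.2025), down 146.0385 (V=0.9259). Price 0.3341; hedge Δ=-0.0128, bond B=2.5946.
  t=0,j=0: stock 153.0000 → up 175.9500 (V=0.3341), down 126.9900 (V=0.8573). Price 0.4153; hedge Δ=-0.0107, bond B=2.0505.
Each (Δ,B) replicates both successor values, so the strategy is self-financing and V0 is arbitrage-free.

(0,0): Delta=-0.0107 Bond=2.0505
(1,0): Delta=0.0000 Bond=0.8573
(1,1): Delta=-0.0128 Bond=2.5946
(2,0): Delta=0.0000 Bond=0.9259
(2,1): Delta=0.0000 Bond=0.9259
(2,2): Delta=-0.0154 Bond=3.3275
V0=0.4153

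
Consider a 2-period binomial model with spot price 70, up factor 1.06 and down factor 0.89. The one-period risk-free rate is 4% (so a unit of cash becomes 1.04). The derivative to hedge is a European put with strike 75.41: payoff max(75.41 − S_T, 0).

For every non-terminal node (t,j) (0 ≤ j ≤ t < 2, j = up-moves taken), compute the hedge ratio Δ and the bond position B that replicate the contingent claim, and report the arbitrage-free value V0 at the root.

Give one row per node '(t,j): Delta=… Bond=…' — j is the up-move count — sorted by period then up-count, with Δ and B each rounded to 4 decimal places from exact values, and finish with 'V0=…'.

(0,0): Delta=-0.7689 Bond=55.8746
(1,0): Delta=-1.0000 Bond=72.5096
(1,1): Delta=-0.7430 Bond=56.1896
V0=2.0544

No-arbitrage ⇒ martingale measure with p* = (R−d)/(u−d) = 0.8824.
Payoff layer (t=2): V(2,0)=19.9630, V(2,1)=9.3720, V(2,2)=0.0000
Node (1,0) S=62.3000: V=(p*·9.3720+(1−p*)·19.9630)/1.04=10.2096; Δ=(9.3720−19.9630)/(66.0380−55.4470)=-1.0000; B=V−Δ·S=72.5096
Node (1,1) S=74.2000: V=(p*·0.0000+(1−p*)·9.3720)/1.04=1.0602; Δ=(0.0000−9.3720)/(78.6520−66.0380)=-0.7430; B=V−Δ·S=56.1896
Node (0,0) S=70.0000: V=(p*·1.0602+(1−p*)·10.2096)/1.04=2.0544; Δ=(1.0602−10.2096)/(74.2000−62.3000)=-0.7689; B=V−Δ·S=55.8746
Check: Δ(0,0)·S0 + B(0,0) = 2.0544 = V0.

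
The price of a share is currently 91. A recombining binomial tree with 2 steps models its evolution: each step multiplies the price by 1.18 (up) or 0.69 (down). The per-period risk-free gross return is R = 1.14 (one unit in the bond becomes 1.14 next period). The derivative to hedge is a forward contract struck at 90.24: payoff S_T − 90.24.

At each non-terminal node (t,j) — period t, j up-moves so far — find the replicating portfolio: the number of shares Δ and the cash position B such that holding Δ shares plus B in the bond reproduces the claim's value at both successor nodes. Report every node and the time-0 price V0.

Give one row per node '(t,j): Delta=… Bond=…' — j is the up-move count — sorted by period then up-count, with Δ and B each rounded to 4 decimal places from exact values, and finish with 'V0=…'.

(0,0): Delta=1.0000 Bond=-69.4367
(1,0): Delta=1.0000 Bond=-79.1579
(1,1): Delta=1.0000 Bond=-79.1579
V0=21.5633

Risk-neutral probability p* = (R−d)/(u−d) = (1.14−0.69)/(1.18−0.69) = 0.9184.
Terminal values V(2,·): V(2,0)=-46.9149, V(2,1)=-16.1478, V(2,2)=36.4684
(1,0): S=62.7900. Δ = (V_up−V_dn)/(S_up−S_dn) = (-16.1478−-46.9149)/(74.0922−43.3251) = 1.0000. V = [p*·-16.1478 + (1−p*)·-46.9149]/1.14 = -16.3679. B = V − Δ·S = -79.1579.
(1,1): S=107.3800. Δ = (V_up−V_dn)/(S_up−S_dn) = (36.4684−-16.1478)/(126.7084−74.0922) = 1.0000. V = [p*·36.4684 + (1−p*)·-16.1478]/1.14 = 28.2221. B = V − Δ·S = -79.1579.
(0,0): S=91.0000. Δ = (V_up−V_dn)/(S_up−S_dn) = (28.2221−-16.3679)/(107.3800−62.7900) = 1.0000. V = [p*·28.2221 + (1−p*)·-16.3679]/1.14 = 21.5633. B = V − Δ·S = -69.4367.
Each (Δ,B) replicates both successor values, so the strategy is self-financing and V0 is arbitrage-free.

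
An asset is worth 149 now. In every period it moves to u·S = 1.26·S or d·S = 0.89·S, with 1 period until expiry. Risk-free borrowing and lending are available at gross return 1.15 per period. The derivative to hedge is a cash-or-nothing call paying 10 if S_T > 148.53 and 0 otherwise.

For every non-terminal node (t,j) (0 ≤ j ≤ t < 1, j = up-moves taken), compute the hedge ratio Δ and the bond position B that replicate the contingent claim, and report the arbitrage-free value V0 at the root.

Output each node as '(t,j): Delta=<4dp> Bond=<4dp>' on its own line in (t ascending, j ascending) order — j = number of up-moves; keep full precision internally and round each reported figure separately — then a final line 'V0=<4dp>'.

The replicating-portfolio and risk-neutral prices coincide; use p* = (1.15−0.89)/(1.26−0.89) = 0.7027 for the latter.
At expiry t=1: V(1,0)=0.0000, V(1,1)=10.0000
  t=0,j=0: stock 149.0000 → up 187.7400 (V=10.0000), down 132.6100 (V=0.0000). Price 6.1105; hedge Δ=0.1814, bond B=-20.9166.
Self-financing check: at every node Δ·S+B equals the discounted successor values.

(0,0): Delta=0.1814 Bond=-20.9166
V0=6.1105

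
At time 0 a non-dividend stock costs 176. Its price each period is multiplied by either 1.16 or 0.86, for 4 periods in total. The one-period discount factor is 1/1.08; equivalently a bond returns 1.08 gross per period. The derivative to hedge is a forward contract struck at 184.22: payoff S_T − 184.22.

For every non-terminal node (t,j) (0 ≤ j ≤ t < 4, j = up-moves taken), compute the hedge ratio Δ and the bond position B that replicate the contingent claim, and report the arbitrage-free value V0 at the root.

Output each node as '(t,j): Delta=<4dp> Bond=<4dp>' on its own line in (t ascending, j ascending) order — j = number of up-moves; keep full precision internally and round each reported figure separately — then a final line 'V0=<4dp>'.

Risk-neutral probability p* = (R−d)/(u−d) = (1.08−0.86)/(1.16−0.86) = 0.7333.
Terminal values V(4,·): V(4,0)=-87.9466, V(4,1)=-54.3628, V(4,2)=-9.0638, V(4,3)=52.0372, V(4,4)=134.4525
(3,0): S=111.9459. Δ = (V_up−V_dn)/(S_up−S_dn) = (-54.3628−-87.9466)/(129.8572−96.2734) = 1.0000. V = [p*·-54.3628 + (1−p*)·-87.9466]/1.08 = -58.6282. B = V − Δ·S = -170.5741.
(3,1): S=150.9967. Δ = (V_up−V_dn)/(S_up−S_dn) = (-9.0638−-54.3628)/(175.1562−129.8572) = 1.0000. V = [p*·-9.0638 + (1−p*)·-54.3628]/1.08 = -19.5773. B = V − Δ·S = -170.5741.
(3,2): S=203.6700. Δ = (V_up−V_dn)/(S_up−S_dn) = (52.0372−-9.0638)/(236.2572−175.1562) = 1.0000. V = [p*·52.0372 + (1−p*)·-9.0638]/1.08 = 33.0959. B = V − Δ·S = -170.5741.
(3,3): S=274.7177. Δ = (V_up−V_dn)/(S_up−S_dn) = (134.4525−52.0372)/(318.6725−236.2572) = 1.0000. V = [p*·134.4525 + (1−p*)·52.0372]/1.08 = 104.1436. B = V − Δ·S = -170.5741.
(2,0): S=130.1696. Δ = (V_up−V_dn)/(S_up−S_dn) = (-19.5773−-58.6282)/(150.9967−111.9459) = 1.0000. V = [p*·-19.5773 + (1−p*)·-58.6282]/1.08 = -27.7694. B = V − Δ·S = -157.9390.
(2,1): S=175.5776. Δ = (V_up−V_dn)/(S_up−S_dn) = (33.0959−-19.5773)/(203.6700−150.9967) = 1.0000. V = [p*·33.0959 + (1−p*)·-19.5773]/1.08 = 17.6386. B = V − Δ·S = -157.9390.
(2,2): S=236.8256. Δ = (V_up−V_dn)/(S_up−S_dn) = (104.1436−33.0959)/(274.7177−203.6700) = 1.0000. V = [p*·104.1436 + (1−p*)·33.0959]/1.08 = 78.8866. B = V − Δ·S = -157.9390.
(1,0): S=151.3600. Δ = (V_up−V_dn)/(S_up−S_dn) = (17.6386−-27.7694)/(175.5776−130.1696) = 1.0000. V = [p*·17.6386 + (1−p*)·-27.7694]/1.08 = 5.1202. B = V − Δ·S = -146.2398.
(1,1): S=204.1600. Δ = (V_up−V_dn)/(S_up−S_dn) = (78.8866−17.6386)/(236.8256−175.5776) = 1.0000. V = [p*·78.8866 + (1−p*)·17.6386]/1.08 = 57.9202. B = V − Δ·S = -146.2398.
(0,0): S=176.0000. Δ = (V_up−V_dn)/(S_up−S_dn) = (57.9202−5.1202)/(204.1600−151.3600) = 1.0000. V = [p*·57.9202 + (1−p*)·5.1202]/1.08 = 40.5928. B = V − Δ·S = -135.4072.
Root portfolio cost Δ·176+B reproduces V0=40.5928.

(0,0): Delta=1.0000 Bond=-135.4072
(1,0): Delta=1.0000 Bond=-146.2398
(1,1): Delta=1.0000 Bond=-146.2398
(2,0): Delta=1.0000 Bond=-157.9390
(2,1): Delta=1.0000 Bond=-157.9390
(2,2): Delta=1.0000 Bond=-157.9390
(3,0): Delta=1.0000 Bond=-170.5741
(3,1): Delta=1.0000 Bond=-170.5741
(3,2): Delta=1.0000 Bond=-170.5741
(3,3): Delta=1.0000 Bond=-170.5741
V0=40.5928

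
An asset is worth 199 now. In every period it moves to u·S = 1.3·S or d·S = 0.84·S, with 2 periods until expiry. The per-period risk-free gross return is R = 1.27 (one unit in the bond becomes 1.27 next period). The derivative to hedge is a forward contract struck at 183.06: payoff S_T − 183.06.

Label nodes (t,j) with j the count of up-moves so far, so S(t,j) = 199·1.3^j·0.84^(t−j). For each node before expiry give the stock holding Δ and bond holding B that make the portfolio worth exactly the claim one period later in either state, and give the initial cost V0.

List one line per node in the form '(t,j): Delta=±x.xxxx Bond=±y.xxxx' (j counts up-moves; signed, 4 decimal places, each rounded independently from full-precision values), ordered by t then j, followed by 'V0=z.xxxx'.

The replicating-portfolio and risk-neutral prices coincide; use p* = (1.27−0.84)/(1.3−0.84) = 0.9348 for the latter.
Payoff layer (t=2): V(2,0)=-42.6456, V(2,1)=34.2480, V(2,2)=153.2500
  t=1,j=0: stock 167.1600 → up 217.3080 (V=34.2480), down 140.4144 (V=-42.6456). Price 23.0183; hedge Δ=1.0000, bond B=-144.1417.
  t=1,j=1: stock 258.7000 → up 336.3100 (V=153.2500), down 217.3080 (V=34.2480). Price 114.5583; hedge Δ=1.0000, bond B=-144.1417.
  t=0,j=0: stock 199.0000 → up 258.7000 (V=114.5583), down 167.1600 (V=23.0183). Price 85.5026; hedge Δ=1.0000, bond B=-113.4974.
Root portfolio cost Δ·199+B reproduces V0=85.5026.

(0,0): Delta=1.0000 Bond=-113.4974
(1,0): Delta=1.0000 Bond=-144.1417
(1,1): Delta=1.0000 Bond=-144.1417
V0=85.5026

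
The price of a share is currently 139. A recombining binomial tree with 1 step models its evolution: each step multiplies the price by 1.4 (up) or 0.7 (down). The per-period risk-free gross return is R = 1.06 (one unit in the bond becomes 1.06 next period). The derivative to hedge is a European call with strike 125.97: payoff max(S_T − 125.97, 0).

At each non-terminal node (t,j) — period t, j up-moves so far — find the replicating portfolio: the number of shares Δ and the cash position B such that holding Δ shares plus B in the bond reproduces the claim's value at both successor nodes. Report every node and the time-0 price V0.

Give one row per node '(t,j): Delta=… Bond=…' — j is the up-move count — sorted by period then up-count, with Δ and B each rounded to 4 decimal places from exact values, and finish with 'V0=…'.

(0,0): Delta=0.7053 Bond=-64.7453
V0=33.2976

The replicating-portfolio and risk-neutral prices coincide; use p* = (1.06−0.7)/(1.4−0.7) = 0.5143 for the latter.
Terminal values V(1,·): V(1,0)=0.0000, V(1,1)=68.6300
Node (0,0) S=139.0000: V=(p*·68.6300+(1−p*)·0.0000)/1.06=33.2976; Δ=(68.6300−0.0000)/(194.6000−97.3000)=0.7053; B=V−Δ·S=-64.7453
The time-0 hedge costs 33.2976, which is the no-arbitrage price.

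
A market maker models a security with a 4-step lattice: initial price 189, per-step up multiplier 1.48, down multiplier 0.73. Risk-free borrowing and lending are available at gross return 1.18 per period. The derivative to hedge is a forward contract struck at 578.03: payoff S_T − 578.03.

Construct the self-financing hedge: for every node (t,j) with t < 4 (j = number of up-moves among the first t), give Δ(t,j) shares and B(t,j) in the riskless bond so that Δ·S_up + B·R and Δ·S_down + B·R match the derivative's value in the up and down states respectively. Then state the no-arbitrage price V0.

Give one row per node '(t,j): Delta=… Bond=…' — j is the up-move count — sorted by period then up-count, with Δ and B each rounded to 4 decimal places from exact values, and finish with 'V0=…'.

The replicating-portfolio and risk-neutral prices coincide; use p* = (1.18−0.73)/(1.48−0.73) = 0.6000 for the latter.
At expiry t=4: V(4,0)=-524.3573, V(4,1)=-469.2142, V(4,2)=-357.4171, V(4,3)=-130.7600, V(4,4)=328.7641
(3,0): S=73.5242. Δ = (V_up−V_dn)/(S_up−S_dn) = (-469.2142−-524.3573)/(108.8158−53.6727) = 1.0000. V = [p*·-469.2142 + (1−p*)·-524.3573]/1.18 = -416.3317. B = V − Δ·S = -489.8559.
(3,1): S=149.0628. Δ = (V_up−V_dn)/(S_up−S_dn) = (-357.4171−-469.2142)/(220.6129−108.8158) = 1.0000. V = [p*·-357.4171 + (1−p*)·-469.2142]/1.18 = -340.7931. B = V − Δ·S = -489.8559.
(3,2): S=302.2095. Δ = (V_up−V_dn)/(S_up−S_dn) = (-130.7600−-357.4171)/(447.2700−220.6129) = 1.0000. V = [p*·-130.7600 + (1−p*)·-357.4171]/1.18 = -187.6464. B = V − Δ·S = -489.8559.
(3,3): S=612.6987. Δ = (V_up−V_dn)/(S_up−S_dn) = (328.7641−-130.7600)/(906.7941−447.2700) = 1.0000. V = [p*·328.7641 + (1−p*)·-130.7600]/1.18 = 122.8428. B = V − Δ·S = -489.8559.
(2,0): S=100.7181. Δ = (V_up−V_dn)/(S_up−S_dn) = (-340.7931−-416.3317)/(149.0628−73.5242) = 1.0000. V = [p*·-340.7931 + (1−p*)·-416.3317]/1.18 = -314.4140. B = V − Δ·S = -415.1321.
(2,1): S=204.1956. Δ = (V_up−V_dn)/(S_up−S_dn) = (-187.6464−-340.7931)/(302.2095−149.0628) = 1.0000. V = [p*·-187.6464 + (1−p*)·-340.7931]/1.18 = -210.9365. B = V − Δ·S = -415.1321.
(2,2): S=413.9856. Δ = (V_up−V_dn)/(S_up−S_dn) = (122.8428−-187.6464)/(612.6987−302.2095) = 1.0000. V = [p*·122.8428 + (1−p*)·-187.6464]/1.18 = -1.1465. B = V − Δ·S = -415.1321.
(1,0): S=137.9700. Δ = (V_up−V_dn)/(S_up−S_dn) = (-210.9365−-314.4140)/(204.1956−100.7181) = 1.0000. V = [p*·-210.9365 + (1−p*)·-314.4140]/1.18 = -213.8369. B = V − Δ·S = -351.8069.
(1,1): S=279.7200. Δ = (V_up−V_dn)/(S_up−S_dn) = (-1.1465−-210.9365)/(413.9856−204.1956) = 1.0000. V = [p*·-1.1465 + (1−p*)·-210.9365]/1.18 = -72.0869. B = V − Δ·S = -351.8069.
(0,0): S=189.0000. Δ = (V_up−V_dn)/(S_up−S_dn) = (-72.0869−-213.8369)/(279.7200−137.9700) = 1.0000. V = [p*·-72.0869 + (1−p*)·-213.8369]/1.18 = -109.1414. B = V − Δ·S = -298.1414.
The time-0 hedge costs -109.1414, which is the no-arbitrage price.

(0,0): Delta=1.0000 Bond=-298.1414
(1,0): Delta=1.0000 Bond=-351.8069
(1,1): Delta=1.0000 Bond=-351.8069
(2,0): Delta=1.0000 Bond=-415.1321
(2,1): Delta=1.0000 Bond=-415.1321
(2,2): Delta=1.0000 Bond=-415.1321
(3,0): Delta=1.0000 Bond=-489.8559
(3,1): Delta=1.0000 Bond=-489.8559
(3,2): Delta=1.0000 Bond=-489.8559
(3,3): Delta=1.0000 Bond=-489.8559
V0=-109.1414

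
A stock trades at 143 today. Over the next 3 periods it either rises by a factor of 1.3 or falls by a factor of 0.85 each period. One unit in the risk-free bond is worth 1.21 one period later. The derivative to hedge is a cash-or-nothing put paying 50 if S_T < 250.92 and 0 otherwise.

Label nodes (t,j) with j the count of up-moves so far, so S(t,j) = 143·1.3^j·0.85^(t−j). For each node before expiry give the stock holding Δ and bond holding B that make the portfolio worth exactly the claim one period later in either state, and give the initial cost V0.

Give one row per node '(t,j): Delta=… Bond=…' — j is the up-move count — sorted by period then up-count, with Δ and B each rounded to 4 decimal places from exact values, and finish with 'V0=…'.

(0,0): Delta=-0.3396 Bond=62.3430
(1,0): Delta=0.0000 Bond=34.1507
(1,1): Delta=-0.3952 Bond=85.7561
(2,0): Delta=0.0000 Bond=41.3223
(2,1): Delta=0.0000 Bond=41.3223
(2,2): Delta=-0.4598 Bond=119.3756
V0=13.7732

Under the risk-neutral measure, an up-move has probability p* = (R−d)/(u−d) = 0.8000 and values discount at R = 1.21.
Terminal values V(3,·): V(3,0)=50.0000, V(3,1)=50.0000, V(3,2)=50.0000, V(3,3)=0.0000
Node (2,0) S=103.3175: V=(p*·50.0000+(1−p*)·50.0000)/1.21=41.3223; Δ=(50.0000−50.0000)/(134.3127−87.8199)=0.0000; B=V−Δ·S=41.3223
Node (2,1) S=158.0150: V=(p*·50.0000+(1−p*)·50.0000)/1.21=41.3223; Δ=(50.0000−50.0000)/(205.4195−134.3128)=0.0000; B=V−Δ·S=41.3223
Node (2,2) S=241.6700: V=(p*·0.0000+(1−p*)·50.0000)/1.21=8.2645; Δ=(0.0000−50.0000)/(314.1710−205.4195)=-0.4598; B=V−Δ·S=119.3756
Node (1,0) S=121.5500: V=(p*·41.3223+(1−p*)·41.3223)/1.21=34.1507; Δ=(41.3223−41.3223)/(158.0150−103.3175)=0.0000; B=V−Δ·S=34.1507
Node (1,1) S=185.9000: V=(p*·8.2645+(1−p*)·41.3223)/1.21=12.2942; Δ=(8.2645−41.3223)/(241.6700−158.0150)=-0.3952; B=V−Δ·S=85.7561
Node (0,0) S=143.0000: V=(p*·12.2942+(1−p*)·34.1507)/1.21=13.7732; Δ=(12.2942−34.1507)/(185.9000−121.5500)=-0.3396; B=V−Δ·S=62.3430
Root portfolio cost Δ·143+B reproduces V0=13.7732.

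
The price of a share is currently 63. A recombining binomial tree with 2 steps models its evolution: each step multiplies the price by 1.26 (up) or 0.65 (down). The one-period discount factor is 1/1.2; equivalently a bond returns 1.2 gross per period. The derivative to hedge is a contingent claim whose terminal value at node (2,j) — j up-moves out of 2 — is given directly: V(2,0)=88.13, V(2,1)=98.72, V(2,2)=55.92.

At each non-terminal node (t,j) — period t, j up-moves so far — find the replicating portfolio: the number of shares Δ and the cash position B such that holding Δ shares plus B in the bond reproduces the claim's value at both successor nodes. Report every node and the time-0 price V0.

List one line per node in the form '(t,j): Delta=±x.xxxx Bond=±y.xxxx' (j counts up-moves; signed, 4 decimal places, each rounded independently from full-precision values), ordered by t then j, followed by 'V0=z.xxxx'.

Since d<R<u, set p* = (R−d)/(u−d) = 0.9016; price each node as the discounted p*-expectation of its children.
At expiry t=2: V(2,0)=88.1300, V(2,1)=98.7200, V(2,2)=55.9200
  t=1,j=0: stock 40.9500 → up 51.5970 (V=98.7200), down 26.6175 (V=88.1300). Price 81.3986; hedge Δ=0.4239, bond B=64.0380.
  t=1,j=1: stock 79.3800 → up 100.0188 (V=55.9200), down 51.5970 (V=98.7200). Price 50.1082; hedge Δ=-0.8839, bond B=120.2721.
  t=0,j=0: stock 63.0000 → up 79.3800 (V=50.1082), down 40.9500 (V=81.3986). Price 44.3216; hedge Δ=-0.8142, bond B=95.6174.
Each (Δ,B) replicates both successor values, so the strategy is self-financing and V0 is arbitrage-free.

(0,0): Delta=-0.8142 Bond=95.6174
(1,0): Delta=0.4239 Bond=64.0380
(1,1): Delta=-0.8839 Bond=120.2721
V0=44.3216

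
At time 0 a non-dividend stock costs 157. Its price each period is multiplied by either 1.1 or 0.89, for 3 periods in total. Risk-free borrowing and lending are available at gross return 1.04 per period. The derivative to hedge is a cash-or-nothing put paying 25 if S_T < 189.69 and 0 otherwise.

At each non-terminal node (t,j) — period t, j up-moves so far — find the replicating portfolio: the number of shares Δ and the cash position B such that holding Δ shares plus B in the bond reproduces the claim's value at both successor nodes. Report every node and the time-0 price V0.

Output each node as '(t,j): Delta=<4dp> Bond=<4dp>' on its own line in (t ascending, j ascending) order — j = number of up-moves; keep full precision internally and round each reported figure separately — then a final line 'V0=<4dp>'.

(0,0): Delta=-0.3577 Bond=70.2817
(1,0): Delta=0.0000 Bond=23.1139
(1,1): Delta=-0.4734 Bond=93.0846
(2,0): Delta=0.0000 Bond=24.0385
(2,1): Delta=0.0000 Bond=24.0385
(2,2): Delta=-0.6267 Bond=125.9158
V0=14.1255

No-arbitrage ⇒ martingale measure with p* = (R−d)/(u−d) = 0.7143.
Terminal payoffs: V(3,0)=25.0000, V(3,1)=25.0000, V(3,2)=25.0000, V(3,3)=0.0000
Node (2,0) S=124.3597: V=(p*·25.0000+(1−p*)·25.0000)/1.04=24.0385; Δ=(25.0000−25.0000)/(136.7957−110.6801)=0.0000; B=V−Δ·S=24.0385
Node (2,1) S=153.7030: V=(p*·25.0000+(1−p*)·25.0000)/1.04=24.0385; Δ=(25.0000−25.0000)/(169.0733−136.7957)=0.0000; B=V−Δ·S=24.0385
Node (2,2) S=189.9700: V=(p*·0.0000+(1−p*)·25.0000)/1.04=6.8681; Δ=(0.0000−25.0000)/(208.9670−169.0733)=-0.6267; B=V−Δ·S=125.9158
Node (1,0) S=139.7300: V=(p*·24.0385+(1−p*)·24.0385)/1.04=23.1139; Δ=(24.0385−24.0385)/(153.7030−124.3597)=0.0000; B=V−Δ·S=23.1139
Node (1,1) S=172.7000: V=(p*·6.8681+(1−p*)·24.0385)/1.04=11.3211; Δ=(6.8681−24.0385)/(189.9700−153.7030)=-0.4734; B=V−Δ·S=93.0846
Node (0,0) S=157.0000: V=(p*·11.3211+(1−p*)·23.1139)/1.04=14.1255; Δ=(11.3211−23.1139)/(172.7000−139.7300)=-0.3577; B=V−Δ·S=70.2817
The time-0 hedge costs 14.1255, which is the no-arbitrage price.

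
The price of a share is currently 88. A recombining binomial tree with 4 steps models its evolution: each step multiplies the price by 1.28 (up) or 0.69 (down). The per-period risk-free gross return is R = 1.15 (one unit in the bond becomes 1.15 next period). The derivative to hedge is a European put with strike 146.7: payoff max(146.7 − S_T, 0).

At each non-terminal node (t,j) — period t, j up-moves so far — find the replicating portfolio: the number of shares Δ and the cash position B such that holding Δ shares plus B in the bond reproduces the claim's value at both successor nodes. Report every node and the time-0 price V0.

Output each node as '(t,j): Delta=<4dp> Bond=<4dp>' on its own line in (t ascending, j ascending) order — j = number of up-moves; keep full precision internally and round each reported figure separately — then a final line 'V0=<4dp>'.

Since d<R<u, set p* = (R−d)/(u−d) = 0.7797; price each node as the discounted p*-expectation of its children.
Payoff layer (t=4): V(4,0)=126.7529, V(4,1)=109.6967, V(4,2)=78.0563, V(4,3)=19.3609, V(4,4)=0.0000
(3,0): S=28.9088. Δ = (V_up−V_dn)/(S_up−S_dn) = (109.6967−126.7529)/(37.0033−19.9471) = -1.0000. V = [p*·109.6967 + (1−p*)·126.7529]/1.15 = 98.6564. B = V − Δ·S = 127.5652.
(3,1): S=53.6279. Δ = (V_up−V_dn)/(S_up−S_dn) = (78.0563−109.6967)/(68.6437−37.0033) = -1.0000. V = [p*·78.0563 + (1−p*)·109.6967]/1.15 = 73.9373. B = V − Δ·S = 127.5652.
(3,2): S=99.4836. Δ = (V_up−V_dn)/(S_up−S_dn) = (19.3609−78.0563)/(127.3391−68.6437) = -1.0000. V = [p*·19.3609 + (1−p*)·78.0563]/1.15 = 28.0816. B = V − Δ·S = 127.5652.
(3,3): S=184.5494. Δ = (V_up−V_dn)/(S_up−S_dn) = (0.0000−19.3609)/(236.2232−127.3391) = -0.1778. V = [p*·0.0000 + (1−p*)·19.3609]/1.15 = 3.7095. B = V − Δ·S = 36.5247.
(2,0): S=41.8968. Δ = (V_up−V_dn)/(S_up−S_dn) = (73.9373−98.6564)/(53.6279−28.9088) = -1.0000. V = [p*·73.9373 + (1−p*)·98.6564]/1.15 = 69.0295. B = V − Δ·S = 110.9263.
(2,1): S=77.7216. Δ = (V_up−V_dn)/(S_up−S_dn) = (28.0816−73.9373)/(99.4836−53.6279) = -1.0000. V = [p*·28.0816 + (1−p*)·73.9373]/1.15 = 33.2047. B = V − Δ·S = 110.9263.
(2,2): S=144.1792. Δ = (V_up−V_dn)/(S_up−S_dn) = (3.7095−28.0816)/(184.5494−99.4836) = -0.2865. V = [p*·3.7095 + (1−p*)·28.0816]/1.15 = 7.8953. B = V − Δ·S = 49.2039.
(1,0): S=60.7200. Δ = (V_up−V_dn)/(S_up−S_dn) = (33.2047−69.0295)/(77.7216−41.8968) = -1.0000. V = [p*·33.2047 + (1−p*)·69.0295]/1.15 = 35.7376. B = V − Δ·S = 96.4576.
(1,1): S=112.6400. Δ = (V_up−V_dn)/(S_up−S_dn) = (7.8953−33.2047)/(144.1792−77.7216) = -0.3808. V = [p*·7.8953 + (1−p*)·33.2047]/1.15 = 11.7148. B = V − Δ·S = 54.6119.
(0,0): S=88.0000. Δ = (V_up−V_dn)/(S_up−S_dn) = (11.7148−35.7376)/(112.6400−60.7200) = -0.4627. V = [p*·11.7148 + (1−p*)·35.7376]/1.15 = 14.7895. B = V − Δ·S = 55.5062.
Self-financing check: at every node Δ·S+B equals the discounted successor values.

(0,0): Delta=-0.4627 Bond=55.5062
(1,0): Delta=-1.0000 Bond=96.4576
(1,1): Delta=-0.3808 Bond=54.6119
(2,0): Delta=-1.0000 Bond=110.9263
(2,1): Delta=-1.0000 Bond=110.9263
(2,2): Delta=-0.2865 Bond=49.2039
(3,0): Delta=-1.0000 Bond=127.5652
(3,1): Delta=-1.0000 Bond=127.5652
(3,2): Delta=-1.0000 Bond=127.5652
(3,3): Delta=-0.1778 Bond=36.5247
V0=14.7895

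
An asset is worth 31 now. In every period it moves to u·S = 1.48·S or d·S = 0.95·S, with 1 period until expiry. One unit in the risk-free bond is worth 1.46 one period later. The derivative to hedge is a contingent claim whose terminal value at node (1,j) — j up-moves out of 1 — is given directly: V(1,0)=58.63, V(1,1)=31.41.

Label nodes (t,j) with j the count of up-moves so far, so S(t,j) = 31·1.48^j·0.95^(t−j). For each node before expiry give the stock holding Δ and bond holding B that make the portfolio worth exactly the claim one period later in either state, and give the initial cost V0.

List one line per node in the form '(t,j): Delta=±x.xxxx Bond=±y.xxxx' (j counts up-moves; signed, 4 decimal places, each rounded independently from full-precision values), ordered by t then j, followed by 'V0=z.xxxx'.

The replicating-portfolio and risk-neutral prices coincide; use p* = (1.46−0.95)/(1.48−0.95) = 0.9623 for the latter.
Terminal payoffs: V(1,0)=58.6300, V(1,1)=31.4100
Node (0,0) S=31.0000: V=(p*·31.4100+(1−p*)·58.6300)/1.46=22.2172; Δ=(31.4100−58.6300)/(45.8800−29.4500)=-1.6567; B=V−Δ·S=73.5757
Root portfolio cost Δ·31+B reproduces V0=22.2172.

(0,0): Delta=-1.6567 Bond=73.5757
V0=22.2172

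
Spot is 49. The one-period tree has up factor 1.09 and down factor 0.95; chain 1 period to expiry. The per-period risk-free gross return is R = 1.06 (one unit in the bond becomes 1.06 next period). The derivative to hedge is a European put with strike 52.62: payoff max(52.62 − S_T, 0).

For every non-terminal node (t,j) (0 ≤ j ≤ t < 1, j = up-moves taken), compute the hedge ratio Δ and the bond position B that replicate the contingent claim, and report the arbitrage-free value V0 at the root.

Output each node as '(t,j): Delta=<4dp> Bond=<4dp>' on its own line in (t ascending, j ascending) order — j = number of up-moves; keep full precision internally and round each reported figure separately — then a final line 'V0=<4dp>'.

(0,0): Delta=-0.8848 Bond=44.5842
V0=1.2271

Since d<R<u, set p* = (R−d)/(u−d) = 0.7857; price each node as the discounted p*-expectation of its children.
Terminal values V(1,·): V(1,0)=6.0700, V(1,1)=0.0000
(0,0): S=49.0000. Δ = (V_up−V_dn)/(S_up−S_dn) = (0.0000−6.0700)/(53.4100−46.5500) = -0.8848. V = [p*·0.0000 + (1−p*)·6.0700]/1.06 = 1.2271. B = V − Δ·S = 44.5842.
Root portfolio cost Δ·49+B reproduces V0=1.2271.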